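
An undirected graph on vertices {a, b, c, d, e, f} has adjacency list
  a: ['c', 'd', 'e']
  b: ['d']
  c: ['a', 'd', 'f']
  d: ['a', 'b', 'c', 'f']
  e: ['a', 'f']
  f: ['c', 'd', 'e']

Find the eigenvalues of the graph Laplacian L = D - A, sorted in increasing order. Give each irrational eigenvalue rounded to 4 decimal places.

[0, 0.8929, 2.2123, 3, 4.5262, 5.3686]

Reading degrees in the order [a, b, c, d, e, f] gives [3, 1, 3, 4, 2, 3]; set D = diag(3, 1, 3, 4, 2, 3) and form L = D - A. The multiplicity of 0 as a Laplacian eigenvalue equals the number of connected components. The eigenvalues sum to 16, which equals trace(L) = 2|E|. The largest eigenvalue, 5.3686, is at most the vertex count 6.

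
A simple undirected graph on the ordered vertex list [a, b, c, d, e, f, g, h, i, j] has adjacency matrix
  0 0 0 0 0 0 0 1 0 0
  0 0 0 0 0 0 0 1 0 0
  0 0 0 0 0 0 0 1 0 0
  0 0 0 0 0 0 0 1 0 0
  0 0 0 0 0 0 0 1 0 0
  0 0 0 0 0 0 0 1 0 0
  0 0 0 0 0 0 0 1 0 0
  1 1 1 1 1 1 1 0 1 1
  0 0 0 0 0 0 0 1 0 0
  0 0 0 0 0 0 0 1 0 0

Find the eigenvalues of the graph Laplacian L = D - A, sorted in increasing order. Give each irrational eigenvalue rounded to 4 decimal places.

Reading degrees in the order [a, b, c, d, e, f, g, h, i, j] gives [1, 1, 1, 1, 1, 1, 1, 9, 1, 1]; set D = diag(1, 1, 1, 1, 1, 1, 1, 9, 1, 1) and form L = D - A. Since every row of L sums to 0, the all-ones vector is in the kernel and 0 is an eigenvalue. The single zero eigenvalue shows the graph is connected. The largest eigenvalue, 10, is at most the vertex count 10. By the matrix-tree theorem the graph has (1/10) * product of the nonzero eigenvalues = 1 spanning tree.

[0, 1, 1, 1, 1, 1, 1, 1, 1, 10]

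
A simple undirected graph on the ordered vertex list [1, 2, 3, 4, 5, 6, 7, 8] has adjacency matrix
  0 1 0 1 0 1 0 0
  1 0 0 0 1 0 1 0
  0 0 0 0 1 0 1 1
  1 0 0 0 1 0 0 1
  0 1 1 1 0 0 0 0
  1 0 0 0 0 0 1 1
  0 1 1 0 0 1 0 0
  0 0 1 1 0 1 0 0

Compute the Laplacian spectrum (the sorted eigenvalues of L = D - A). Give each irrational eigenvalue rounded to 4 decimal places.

Reading degrees in the order [1, 2, 3, 4, 5, 6, 7, 8] gives [3, 3, 3, 3, 3, 3, 3, 3]; set D = diag(3, 3, 3, 3, 3, 3, 3, 3) and form L = D - A. Since every row of L sums to 0, the all-ones vector is in the kernel and 0 is an eigenvalue. The eigenvalues sum to 24, which equals trace(L) = 2|E|.

[0, 2, 2, 2, 4, 4, 4, 6]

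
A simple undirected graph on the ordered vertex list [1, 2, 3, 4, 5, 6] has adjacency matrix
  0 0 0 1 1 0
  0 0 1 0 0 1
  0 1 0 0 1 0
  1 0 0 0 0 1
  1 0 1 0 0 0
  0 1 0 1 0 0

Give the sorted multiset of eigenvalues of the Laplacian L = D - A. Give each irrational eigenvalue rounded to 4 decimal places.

With the vertex order [1, 2, 3, 4, 5, 6], the degrees are [2, 2, 2, 2, 2, 2], giving D = diag(2, 2, 2, 2, 2, 2) and L = D - A. L is symmetric positive semidefinite, so every eigenvalue is real and nonnegative. There is one zero in the spectrum, matching the 1 component.

[0, 1, 1, 3, 3, 4]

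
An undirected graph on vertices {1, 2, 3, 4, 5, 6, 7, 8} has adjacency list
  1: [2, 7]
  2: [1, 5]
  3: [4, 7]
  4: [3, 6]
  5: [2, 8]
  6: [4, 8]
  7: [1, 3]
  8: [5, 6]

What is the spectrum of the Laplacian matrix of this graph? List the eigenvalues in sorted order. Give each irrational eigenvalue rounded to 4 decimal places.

[0, 0.5858, 0.5858, 2, 2, 3.4142, 3.4142, 4]

With the vertex order [1, 2, 3, 4, 5, 6, 7, 8], the degrees are [2, 2, 2, 2, 2, 2, 2, 2], giving D = diag(2, 2, 2, 2, 2, 2, 2, 2) and L = D - A. The multiplicity of 0 as a Laplacian eigenvalue equals the number of connected components.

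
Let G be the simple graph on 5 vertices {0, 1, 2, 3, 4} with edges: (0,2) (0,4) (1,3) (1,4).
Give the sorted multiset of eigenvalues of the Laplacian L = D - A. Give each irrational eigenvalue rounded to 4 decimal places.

Each diagonal entry of L is the vertex degree and each off-diagonal entry is -1 where an edge is present, 0 otherwise; in the order [0, 1, 2, 3, 4] the diagonal is [2, 2, 1, 1, 2]. Diagonalising L (or applying a numerical eigensolver to the 5x5 matrix) gives the spectrum above. The single zero eigenvalue shows the graph is connected. By the matrix-tree theorem the graph has (1/5) * product of the nonzero eigenvalues = 1 spanning tree.

[0, 0.3820, 1.3820, 2.6180, 3.6180]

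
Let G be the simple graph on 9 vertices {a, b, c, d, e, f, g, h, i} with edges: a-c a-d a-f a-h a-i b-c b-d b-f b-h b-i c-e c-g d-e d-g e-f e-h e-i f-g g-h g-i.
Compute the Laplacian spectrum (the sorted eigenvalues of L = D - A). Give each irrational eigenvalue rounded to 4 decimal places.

[0, 4, 4, 4, 4, 5, 5, 5, 9]

Each diagonal entry of L is the vertex degree and each off-diagonal entry is -1 where an edge is present, 0 otherwise; in the order [a, b, c, d, e, f, g, h, i] the diagonal is [5, 5, 4, 4, 5, 4, 5, 4, 4]. Diagonalising L (or applying a numerical eigensolver to the 9x9 matrix) gives the spectrum above. The single zero eigenvalue shows the graph is connected. By the matrix-tree theorem the graph has (1/9) * product of the nonzero eigenvalues = 32000 spanning trees.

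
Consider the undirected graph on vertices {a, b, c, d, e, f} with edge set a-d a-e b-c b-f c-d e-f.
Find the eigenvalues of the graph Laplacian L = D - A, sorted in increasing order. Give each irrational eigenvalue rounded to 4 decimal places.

[0, 1, 1, 3, 3, 4]

Each diagonal entry of L is the vertex degree and each off-diagonal entry is -1 where an edge is present, 0 otherwise; in the order [a, b, c, d, e, f] the diagonal is [2, 2, 2, 2, 2, 2]. Diagonalising L (or applying a numerical eigensolver to the 6x6 matrix) gives the spectrum above. The eigenvalues sum to 12, which equals trace(L) = 2|E|. The largest eigenvalue, 4, is at most the vertex count 6.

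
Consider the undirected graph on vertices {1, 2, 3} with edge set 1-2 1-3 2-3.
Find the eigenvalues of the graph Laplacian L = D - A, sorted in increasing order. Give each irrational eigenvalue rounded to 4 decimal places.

Reading degrees in the order [1, 2, 3] gives [2, 2, 2]; set D = diag(2, 2, 2) and form L = D - A. Since every row of L sums to 0, the all-ones vector is in the kernel and 0 is an eigenvalue. The single zero eigenvalue shows the graph is connected. The eigenvalues sum to 6, which equals trace(L) = 2|E|.

[0, 3, 3]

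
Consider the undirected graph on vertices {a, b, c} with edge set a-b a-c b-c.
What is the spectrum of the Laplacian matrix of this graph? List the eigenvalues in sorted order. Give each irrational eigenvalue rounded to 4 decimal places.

Each diagonal entry of L is the vertex degree and each off-diagonal entry is -1 where an edge is present, 0 otherwise; in the order [a, b, c] the diagonal is [2, 2, 2]. Since every row of L sums to 0, the all-ones vector is in the kernel and 0 is an eigenvalue. The largest eigenvalue, 3, is at most the vertex count 3.

[0, 3, 3]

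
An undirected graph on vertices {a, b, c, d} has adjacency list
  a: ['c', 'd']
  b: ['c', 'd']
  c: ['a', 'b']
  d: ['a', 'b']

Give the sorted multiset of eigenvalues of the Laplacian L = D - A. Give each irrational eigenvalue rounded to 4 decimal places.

[0, 2, 2, 4]

Each diagonal entry of L is the vertex degree and each off-diagonal entry is -1 where an edge is present, 0 otherwise; in the order [a, b, c, d] the diagonal is [2, 2, 2, 2]. Since every row of L sums to 0, the all-ones vector is in the kernel and 0 is an eigenvalue. The single zero eigenvalue shows the graph is connected. The largest eigenvalue, 4, is at most the vertex count 4. By the matrix-tree theorem the graph has (1/4) * product of the nonzero eigenvalues = 4 spanning trees.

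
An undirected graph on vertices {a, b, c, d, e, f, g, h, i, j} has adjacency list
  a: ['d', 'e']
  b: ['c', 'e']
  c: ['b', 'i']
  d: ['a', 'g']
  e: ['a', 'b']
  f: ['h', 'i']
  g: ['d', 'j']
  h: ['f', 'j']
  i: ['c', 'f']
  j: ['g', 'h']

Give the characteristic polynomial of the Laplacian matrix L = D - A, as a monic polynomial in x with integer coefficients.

Each diagonal entry of L is the vertex degree and each off-diagonal entry is -1 where an edge is present, 0 otherwise; in the order [a, b, c, d, e, f, g, h, i, j] the diagonal is [2, 2, 2, 2, 2, 2, 2, 2, 2, 2]. L has integer entries, so p(x) = det(xI - L) has integer coefficients. Expanding the determinant yields x^10 - 20x^9 + 170x^8 - 800x^7 + 2275x^6 - 4004x^5 + 4290x^4 - 2640x^3 + 825x^2 - 100x. Since p(0) = det(-L) = 0, x divides p(x). The largest eigenvalue, 4, is at most the vertex count 10.

x^10 - 20x^9 + 170x^8 - 800x^7 + 2275x^6 - 4004x^5 + 4290x^4 - 2640x^3 + 825x^2 - 100x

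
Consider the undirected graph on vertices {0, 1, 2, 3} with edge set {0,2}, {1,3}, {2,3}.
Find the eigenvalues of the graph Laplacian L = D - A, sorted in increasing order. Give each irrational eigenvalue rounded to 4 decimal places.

Reading degrees in the order [0, 1, 2, 3] gives [1, 1, 2, 2]; set D = diag(1, 1, 2, 2) and form L = D - A. Since every row of L sums to 0, the all-ones vector is in the kernel and 0 is an eigenvalue. By the matrix-tree theorem the graph has (1/4) * product of the nonzero eigenvalues = 1 spanning tree.

[0, 0.5858, 2, 3.4142]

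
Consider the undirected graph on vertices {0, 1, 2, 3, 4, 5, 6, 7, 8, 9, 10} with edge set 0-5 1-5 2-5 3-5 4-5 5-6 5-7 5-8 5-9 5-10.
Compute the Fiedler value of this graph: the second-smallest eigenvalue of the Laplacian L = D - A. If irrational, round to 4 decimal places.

1

Each diagonal entry of L is the vertex degree and each off-diagonal entry is -1 where an edge is present, 0 otherwise; in the order [0, 1, 2, 3, 4, 5, 6, 7, 8, 9, 10] the diagonal is [1, 1, 1, 1, 1, 10, 1, 1, 1, 1, 1]. The sorted Laplacian eigenvalues are [0, 1, 1, 1, 1, 1, 1, 1, 1, 1, 11]; the algebraic connectivity is the second entry, 1. The largest eigenvalue, 11, is at most the vertex count 11.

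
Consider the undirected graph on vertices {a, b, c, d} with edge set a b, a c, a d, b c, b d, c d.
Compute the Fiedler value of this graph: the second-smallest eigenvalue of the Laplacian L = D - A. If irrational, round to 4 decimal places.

Reading degrees in the order [a, b, c, d] gives [3, 3, 3, 3]; set D = diag(3, 3, 3, 3) and form L = D - A. The smallest Laplacian eigenvalue is always 0. The next one, lambda_2 = 4, measures how hard the graph is to disconnect: larger values mean better connectivity. The eigenvalues sum to 12, which equals trace(L) = 2|E|. The largest eigenvalue, 4, is at most the vertex count 4.

4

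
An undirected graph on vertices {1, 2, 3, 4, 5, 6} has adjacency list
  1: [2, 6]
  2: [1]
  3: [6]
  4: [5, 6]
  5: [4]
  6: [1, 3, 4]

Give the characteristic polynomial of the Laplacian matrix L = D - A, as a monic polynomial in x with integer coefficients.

x^6 - 10x^5 + 35x^4 - 52x^3 + 31x^2 - 6x

With the vertex order [1, 2, 3, 4, 5, 6], the degrees are [2, 1, 1, 2, 1, 3], giving D = diag(2, 1, 1, 2, 1, 3) and L = D - A. L has integer entries, so p(x) = det(xI - L) has integer coefficients. Expanding the determinant yields x^6 - 10x^5 + 35x^4 - 52x^3 + 31x^2 - 6x. The coefficient of x^5 equals -trace(L) = -10, matching the sum of degrees.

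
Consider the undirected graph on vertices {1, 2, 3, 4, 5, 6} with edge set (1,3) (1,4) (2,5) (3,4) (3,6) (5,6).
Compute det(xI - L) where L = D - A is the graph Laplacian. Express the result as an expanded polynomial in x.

x^6 - 12x^5 + 53x^4 - 104x^3 + 84x^2 - 18x

Reading degrees in the order [1, 2, 3, 4, 5, 6] gives [2, 1, 3, 2, 2, 2]; set D = diag(2, 1, 3, 2, 2, 2) and form L = D - A. L has integer entries, so p(x) = det(xI - L) has integer coefficients. Expanding the determinant yields x^6 - 12x^5 + 53x^4 - 104x^3 + 84x^2 - 18x. The constant term is 0 because L is singular (the all-ones vector lies in its kernel).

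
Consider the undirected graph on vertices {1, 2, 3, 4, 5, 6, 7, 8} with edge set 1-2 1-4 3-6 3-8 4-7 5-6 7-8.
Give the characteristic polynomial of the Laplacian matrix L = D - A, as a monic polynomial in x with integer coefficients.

With the vertex order [1, 2, 3, 4, 5, 6, 7, 8], the degrees are [2, 1, 2, 2, 1, 2, 2, 2], giving D = diag(2, 1, 2, 2, 1, 2, 2, 2) and L = D - A. Computing det(xI - L) by cofactor expansion (or equivalently via sum-over-permutations) gives x^8 - 14x^7 + 78x^6 - 220x^5 + 330x^4 - 252x^3 + 84x^2 - 8x. The constant term is 0 because L is singular (the all-ones vector lies in its kernel). By the matrix-tree theorem the graph has (1/8) * product of the nonzero eigenvalues = 1 spanning tree.

x^8 - 14x^7 + 78x^6 - 220x^5 + 330x^4 - 252x^3 + 84x^2 - 8x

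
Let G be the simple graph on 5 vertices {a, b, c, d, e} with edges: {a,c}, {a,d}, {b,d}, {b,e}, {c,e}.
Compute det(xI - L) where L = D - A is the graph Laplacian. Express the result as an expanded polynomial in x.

Reading degrees in the order [a, b, c, d, e] gives [2, 2, 2, 2, 2]; set D = diag(2, 2, 2, 2, 2) and form L = D - A. Computing det(xI - L) by cofactor expansion (or equivalently via sum-over-permutations) gives x^5 - 10x^4 + 35x^3 - 50x^2 + 25x. Since p(0) = det(-L) = 0, x divides p(x).

x^5 - 10x^4 + 35x^3 - 50x^2 + 25x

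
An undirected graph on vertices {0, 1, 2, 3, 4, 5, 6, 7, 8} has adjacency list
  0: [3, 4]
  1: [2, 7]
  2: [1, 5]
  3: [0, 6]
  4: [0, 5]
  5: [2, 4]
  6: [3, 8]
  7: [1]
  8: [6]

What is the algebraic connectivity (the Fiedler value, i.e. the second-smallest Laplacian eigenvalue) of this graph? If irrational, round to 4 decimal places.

With the vertex order [0, 1, 2, 3, 4, 5, 6, 7, 8], the degrees are [2, 2, 2, 2, 2, 2, 2, 1, 1], giving D = diag(2, 2, 2, 2, 2, 2, 2, 1, 1) and L = D - A. The sorted Laplacian eigenvalues are [0, 0.1206, 0.4679, 1, 1.6527, 2.3473, 3, 3.5321, 3.8794]; the algebraic connectivity is the second entry, 0.1206. There is one zero in the spectrum, matching the 1 component. By the matrix-tree theorem the graph has (1/9) * product of the nonzero eigenvalues = 1 spanning tree.

0.1206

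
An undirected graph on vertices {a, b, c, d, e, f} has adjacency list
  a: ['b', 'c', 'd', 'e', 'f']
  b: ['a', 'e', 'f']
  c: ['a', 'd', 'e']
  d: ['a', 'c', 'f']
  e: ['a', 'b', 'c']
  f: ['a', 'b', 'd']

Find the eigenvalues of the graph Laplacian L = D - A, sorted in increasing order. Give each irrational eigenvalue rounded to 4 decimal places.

[0, 2.3820, 2.3820, 4.6180, 4.6180, 6]

Reading degrees in the order [a, b, c, d, e, f] gives [5, 3, 3, 3, 3, 3]; set D = diag(5, 3, 3, 3, 3, 3) and form L = D - A. Diagonalising L (or applying a numerical eigensolver to the 6x6 matrix) gives the spectrum above. The eigenvalues sum to 20, which equals trace(L) = 2|E|. There is one zero in the spectrum, matching the 1 component.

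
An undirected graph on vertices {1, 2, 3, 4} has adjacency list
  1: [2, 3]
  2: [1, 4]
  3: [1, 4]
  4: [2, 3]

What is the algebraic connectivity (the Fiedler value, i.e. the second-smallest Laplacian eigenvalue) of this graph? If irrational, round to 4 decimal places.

With the vertex order [1, 2, 3, 4], the degrees are [2, 2, 2, 2], giving D = diag(2, 2, 2, 2) and L = D - A. The sorted Laplacian eigenvalues are [0, 2, 2, 4]; the algebraic connectivity is the second entry, 2. By the matrix-tree theorem the graph has (1/4) * product of the nonzero eigenvalues = 4 spanning trees.

2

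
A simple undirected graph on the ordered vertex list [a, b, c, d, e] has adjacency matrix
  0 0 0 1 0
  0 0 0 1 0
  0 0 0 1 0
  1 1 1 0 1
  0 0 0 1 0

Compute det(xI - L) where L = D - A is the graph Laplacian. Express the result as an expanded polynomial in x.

x^5 - 8x^4 + 18x^3 - 16x^2 + 5x

Each diagonal entry of L is the vertex degree and each off-diagonal entry is -1 where an edge is present, 0 otherwise; in the order [a, b, c, d, e] the diagonal is [1, 1, 1, 4, 1]. The eigenvalues of L are [0, 1, 1, 1, 5]; the characteristic polynomial is the product of (x - lambda_i), which multiplies out to x^5 - 8x^4 + 18x^3 - 16x^2 + 5x. The coefficient of x^4 equals -trace(L) = -8, matching the sum of degrees.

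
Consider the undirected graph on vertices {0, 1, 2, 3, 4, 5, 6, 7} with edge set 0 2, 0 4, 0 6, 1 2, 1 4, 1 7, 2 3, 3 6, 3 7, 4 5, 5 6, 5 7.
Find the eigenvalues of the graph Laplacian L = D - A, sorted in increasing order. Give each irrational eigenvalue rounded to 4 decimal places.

[0, 2, 2, 2, 4, 4, 4, 6]

With the vertex order [0, 1, 2, 3, 4, 5, 6, 7], the degrees are [3, 3, 3, 3, 3, 3, 3, 3], giving D = diag(3, 3, 3, 3, 3, 3, 3, 3) and L = D - A. Diagonalising L (or applying a numerical eigensolver to the 8x8 matrix) gives the spectrum above. There is one zero in the spectrum, matching the 1 component. The largest eigenvalue, 6, is at most the vertex count 8.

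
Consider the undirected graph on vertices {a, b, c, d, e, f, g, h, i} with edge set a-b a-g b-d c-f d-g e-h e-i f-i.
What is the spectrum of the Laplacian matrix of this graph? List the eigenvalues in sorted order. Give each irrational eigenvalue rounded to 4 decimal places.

[0, 0, 0.3820, 1.3820, 2, 2, 2.6180, 3.6180, 4]

Each diagonal entry of L is the vertex degree and each off-diagonal entry is -1 where an edge is present, 0 otherwise; in the order [a, b, c, d, e, f, g, h, i] the diagonal is [2, 2, 1, 2, 2, 2, 2, 1, 2]. The multiplicity of 0 as a Laplacian eigenvalue equals the number of connected components. The 2 zero eigenvalues correspond to the 2 connected components. The largest eigenvalue, 4, is at most the vertex count 9. The eigenvalues sum to 16, which equals trace(L) = 2|E|.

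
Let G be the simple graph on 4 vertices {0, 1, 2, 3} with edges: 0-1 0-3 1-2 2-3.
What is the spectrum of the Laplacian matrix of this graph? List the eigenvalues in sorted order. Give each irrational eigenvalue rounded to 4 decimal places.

[0, 2, 2, 4]

With the vertex order [0, 1, 2, 3], the degrees are [2, 2, 2, 2], giving D = diag(2, 2, 2, 2) and L = D - A. L is symmetric positive semidefinite, so every eigenvalue is real and nonnegative. The single zero eigenvalue shows the graph is connected. The largest eigenvalue, 4, is at most the vertex count 4.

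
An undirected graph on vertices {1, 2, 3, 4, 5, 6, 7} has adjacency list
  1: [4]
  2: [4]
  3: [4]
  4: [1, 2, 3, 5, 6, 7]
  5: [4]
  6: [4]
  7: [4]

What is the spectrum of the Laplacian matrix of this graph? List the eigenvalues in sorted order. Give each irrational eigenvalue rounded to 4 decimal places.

[0, 1, 1, 1, 1, 1, 7]

With the vertex order [1, 2, 3, 4, 5, 6, 7], the degrees are [1, 1, 1, 6, 1, 1, 1], giving D = diag(1, 1, 1, 6, 1, 1, 1) and L = D - A. Since every row of L sums to 0, the all-ones vector is in the kernel and 0 is an eigenvalue. The single zero eigenvalue shows the graph is connected. By the matrix-tree theorem the graph has (1/7) * product of the nonzero eigenvalues = 1 spanning tree. The largest eigenvalue, 7, is at most the vertex count 7.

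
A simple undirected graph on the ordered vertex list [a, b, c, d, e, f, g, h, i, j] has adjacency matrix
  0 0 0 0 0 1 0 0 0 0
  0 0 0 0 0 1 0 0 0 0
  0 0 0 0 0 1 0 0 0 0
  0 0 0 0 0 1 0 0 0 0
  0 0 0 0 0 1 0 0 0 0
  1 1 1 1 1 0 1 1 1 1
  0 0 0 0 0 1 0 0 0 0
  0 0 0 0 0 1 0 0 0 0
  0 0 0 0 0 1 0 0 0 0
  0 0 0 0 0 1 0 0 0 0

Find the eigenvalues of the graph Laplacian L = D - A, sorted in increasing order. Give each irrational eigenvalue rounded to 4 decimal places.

Each diagonal entry of L is the vertex degree and each off-diagonal entry is -1 where an edge is present, 0 otherwise; in the order [a, b, c, d, e, f, g, h, i, j] the diagonal is [1, 1, 1, 1, 1, 9, 1, 1, 1, 1]. L is symmetric positive semidefinite, so every eigenvalue is real and nonnegative. The single zero eigenvalue shows the graph is connected. There is one zero in the spectrum, matching the 1 component. By the matrix-tree theorem the graph has (1/10) * product of the nonzero eigenvalues = 1 spanning tree.

[0, 1, 1, 1, 1, 1, 1, 1, 1, 10]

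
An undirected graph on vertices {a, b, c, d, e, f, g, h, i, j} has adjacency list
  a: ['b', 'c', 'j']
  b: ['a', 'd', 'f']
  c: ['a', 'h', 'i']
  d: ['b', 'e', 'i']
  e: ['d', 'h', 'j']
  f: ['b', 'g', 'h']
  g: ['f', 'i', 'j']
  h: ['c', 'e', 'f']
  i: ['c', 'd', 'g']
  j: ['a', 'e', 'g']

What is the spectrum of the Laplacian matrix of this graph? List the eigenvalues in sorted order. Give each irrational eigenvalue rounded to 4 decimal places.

With the vertex order [a, b, c, d, e, f, g, h, i, j], the degrees are [3, 3, 3, 3, 3, 3, 3, 3, 3, 3], giving D = diag(3, 3, 3, 3, 3, 3, 3, 3, 3, 3) and L = D - A. L is symmetric positive semidefinite, so every eigenvalue is real and nonnegative. The single zero eigenvalue shows the graph is connected.

[0, 2, 2, 2, 2, 2, 5, 5, 5, 5]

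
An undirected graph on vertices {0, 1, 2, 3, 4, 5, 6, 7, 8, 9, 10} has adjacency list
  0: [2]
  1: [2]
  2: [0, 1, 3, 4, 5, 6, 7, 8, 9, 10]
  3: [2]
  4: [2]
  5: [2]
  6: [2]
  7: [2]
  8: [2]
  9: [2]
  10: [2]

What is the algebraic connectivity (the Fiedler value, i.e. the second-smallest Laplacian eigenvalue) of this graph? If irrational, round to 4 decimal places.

Each diagonal entry of L is the vertex degree and each off-diagonal entry is -1 where an edge is present, 0 otherwise; in the order [0, 1, 2, 3, 4, 5, 6, 7, 8, 9, 10] the diagonal is [1, 1, 10, 1, 1, 1, 1, 1, 1, 1, 1]. Computing the eigenvalues of L and sorting gives [0, 1, 1, 1, 1, 1, 1, 1, 1, 1, 11]. The Fiedler value lambda_2 = 1 is strictly positive, so the graph is connected. By the matrix-tree theorem the graph has (1/11) * product of the nonzero eigenvalues = 1 spanning tree. There is one zero in the spectrum, matching the 1 component.

1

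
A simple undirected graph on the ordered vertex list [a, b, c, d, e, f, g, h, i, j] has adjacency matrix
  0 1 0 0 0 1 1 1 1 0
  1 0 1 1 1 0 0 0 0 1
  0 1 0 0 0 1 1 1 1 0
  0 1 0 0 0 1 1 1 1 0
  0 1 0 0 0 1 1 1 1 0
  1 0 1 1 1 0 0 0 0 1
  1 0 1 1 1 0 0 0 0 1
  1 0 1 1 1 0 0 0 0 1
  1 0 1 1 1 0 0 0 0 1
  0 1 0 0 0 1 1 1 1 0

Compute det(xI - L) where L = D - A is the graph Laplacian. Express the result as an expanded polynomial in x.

Each diagonal entry of L is the vertex degree and each off-diagonal entry is -1 where an edge is present, 0 otherwise; in the order [a, b, c, d, e, f, g, h, i, j] the diagonal is [5, 5, 5, 5, 5, 5, 5, 5, 5, 5]. L has integer entries, so p(x) = det(xI - L) has integer coefficients. Expanding the determinant yields x^10 - 50x^9 + 1100x^8 - 14000x^7 + 113750x^6 - 612500x^5 + 2187500x^4 - 5000000x^3 + 6640625x^2 - 3906250x. The constant term is 0 because L is singular (the all-ones vector lies in its kernel).

x^10 - 50x^9 + 1100x^8 - 14000x^7 + 113750x^6 - 612500x^5 + 2187500x^4 - 5000000x^3 + 6640625x^2 - 3906250x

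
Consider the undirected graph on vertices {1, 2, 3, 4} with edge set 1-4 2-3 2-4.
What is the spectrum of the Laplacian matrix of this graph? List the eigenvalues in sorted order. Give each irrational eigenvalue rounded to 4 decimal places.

With the vertex order [1, 2, 3, 4], the degrees are [1, 2, 1, 2], giving D = diag(1, 2, 1, 2) and L = D - A. Diagonalising L (or applying a numerical eigensolver to the 4x4 matrix) gives the spectrum above. By the matrix-tree theorem the graph has (1/4) * product of the nonzero eigenvalues = 1 spanning tree.

[0, 0.5858, 2, 3.4142]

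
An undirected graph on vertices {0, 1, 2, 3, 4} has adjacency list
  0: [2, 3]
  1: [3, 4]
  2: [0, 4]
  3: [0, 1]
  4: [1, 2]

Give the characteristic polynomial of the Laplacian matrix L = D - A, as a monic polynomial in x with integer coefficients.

With the vertex order [0, 1, 2, 3, 4], the degrees are [2, 2, 2, 2, 2], giving D = diag(2, 2, 2, 2, 2) and L = D - A. Computing det(xI - L) by cofactor expansion (or equivalently via sum-over-permutations) gives x^5 - 10x^4 + 35x^3 - 50x^2 + 25x. Since p(0) = det(-L) = 0, x divides p(x). The largest eigenvalue, 3.6180, is at most the vertex count 5.

x^5 - 10x^4 + 35x^3 - 50x^2 + 25x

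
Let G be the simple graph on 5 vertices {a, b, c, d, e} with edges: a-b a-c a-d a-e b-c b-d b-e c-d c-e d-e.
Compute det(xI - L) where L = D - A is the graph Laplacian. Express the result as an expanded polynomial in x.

Reading degrees in the order [a, b, c, d, e] gives [4, 4, 4, 4, 4]; set D = diag(4, 4, 4, 4, 4) and form L = D - A. Computing det(xI - L) by cofactor expansion (or equivalently via sum-over-permutations) gives x^5 - 20x^4 + 150x^3 - 500x^2 + 625x. The coefficient of x^4 equals -trace(L) = -20, matching the sum of degrees. By the matrix-tree theorem the graph has (1/5) * product of the nonzero eigenvalues = 125 spanning trees.

x^5 - 20x^4 + 150x^3 - 500x^2 + 625x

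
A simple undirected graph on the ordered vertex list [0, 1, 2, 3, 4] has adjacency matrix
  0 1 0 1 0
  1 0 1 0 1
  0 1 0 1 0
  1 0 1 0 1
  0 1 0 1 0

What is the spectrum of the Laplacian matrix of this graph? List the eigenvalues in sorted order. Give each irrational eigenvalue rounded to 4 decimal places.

[0, 2, 2, 3, 5]

Reading degrees in the order [0, 1, 2, 3, 4] gives [2, 3, 2, 3, 2]; set D = diag(2, 3, 2, 3, 2) and form L = D - A. L is symmetric positive semidefinite, so every eigenvalue is real and nonnegative. The single zero eigenvalue shows the graph is connected.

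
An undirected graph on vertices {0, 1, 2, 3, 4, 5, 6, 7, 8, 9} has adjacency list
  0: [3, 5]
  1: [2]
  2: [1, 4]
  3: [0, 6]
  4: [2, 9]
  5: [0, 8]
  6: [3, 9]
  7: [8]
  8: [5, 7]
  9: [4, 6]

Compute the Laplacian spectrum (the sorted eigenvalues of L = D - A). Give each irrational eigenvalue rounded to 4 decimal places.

With the vertex order [0, 1, 2, 3, 4, 5, 6, 7, 8, 9], the degrees are [2, 1, 2, 2, 2, 2, 2, 1, 2, 2], giving D = diag(2, 1, 2, 2, 2, 2, 2, 1, 2, 2) and L = D - A. Diagonalising L (or applying a numerical eigensolver to the 10x10 matrix) gives the spectrum above. The single zero eigenvalue shows the graph is connected. The eigenvalues sum to 18, which equals trace(L) = 2|E|. The largest eigenvalue, 3.9021, is at most the vertex count 10.

[0, 0.0979, 0.3820, 0.8244, 1.3820, 2, 2.6180, 3.1756, 3.6180, 3.9021]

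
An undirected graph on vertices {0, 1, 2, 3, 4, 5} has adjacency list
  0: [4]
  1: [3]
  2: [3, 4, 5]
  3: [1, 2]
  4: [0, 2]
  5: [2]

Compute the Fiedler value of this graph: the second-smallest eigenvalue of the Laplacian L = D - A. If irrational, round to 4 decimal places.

0.3820

Reading degrees in the order [0, 1, 2, 3, 4, 5] gives [1, 1, 3, 2, 2, 1]; set D = diag(1, 1, 3, 2, 2, 1) and form L = D - A. The smallest Laplacian eigenvalue is always 0. The next one, lambda_2 = 0.3820, measures how hard the graph is to disconnect: larger values mean better connectivity.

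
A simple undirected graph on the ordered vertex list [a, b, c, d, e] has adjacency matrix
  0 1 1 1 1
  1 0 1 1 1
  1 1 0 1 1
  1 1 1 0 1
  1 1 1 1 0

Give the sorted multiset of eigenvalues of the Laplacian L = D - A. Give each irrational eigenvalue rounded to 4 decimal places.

Reading degrees in the order [a, b, c, d, e] gives [4, 4, 4, 4, 4]; set D = diag(4, 4, 4, 4, 4) and form L = D - A. Diagonalising L (or applying a numerical eigensolver to the 5x5 matrix) gives the spectrum above. There is one zero in the spectrum, matching the 1 component. The eigenvalues sum to 20, which equals trace(L) = 2|E|.

[0, 5, 5, 5, 5]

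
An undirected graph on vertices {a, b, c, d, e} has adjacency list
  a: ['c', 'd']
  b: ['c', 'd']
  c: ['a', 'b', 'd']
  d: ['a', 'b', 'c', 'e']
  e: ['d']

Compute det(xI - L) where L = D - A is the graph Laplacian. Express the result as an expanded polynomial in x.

Each diagonal entry of L is the vertex degree and each off-diagonal entry is -1 where an edge is present, 0 otherwise; in the order [a, b, c, d, e] the diagonal is [2, 2, 3, 4, 1]. The eigenvalues of L are [0, 1, 2, 4, 5]; the characteristic polynomial is the product of (x - lambda_i), which multiplies out to x^5 - 12x^4 + 49x^3 - 78x^2 + 40x. The coefficient of x^4 equals -trace(L) = -12, matching the sum of degrees.

x^5 - 12x^4 + 49x^3 - 78x^2 + 40x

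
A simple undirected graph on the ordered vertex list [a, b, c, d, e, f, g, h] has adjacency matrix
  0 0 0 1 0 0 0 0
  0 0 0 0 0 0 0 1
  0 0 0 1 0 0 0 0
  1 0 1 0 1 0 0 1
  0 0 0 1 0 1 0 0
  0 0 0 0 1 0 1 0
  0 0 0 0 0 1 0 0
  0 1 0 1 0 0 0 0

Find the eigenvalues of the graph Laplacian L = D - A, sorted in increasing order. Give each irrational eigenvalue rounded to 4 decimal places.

Each diagonal entry of L is the vertex degree and each off-diagonal entry is -1 where an edge is present, 0 otherwise; in the order [a, b, c, d, e, f, g, h] the diagonal is [1, 1, 1, 4, 2, 2, 1, 2]. Since every row of L sums to 0, the all-ones vector is in the kernel and 0 is an eigenvalue. By the matrix-tree theorem the graph has (1/8) * product of the nonzero eigenvalues = 1 spanning tree.

[0, 0.2538, 0.5472, 1, 1.4689, 2.4066, 3.1504, 5.1732]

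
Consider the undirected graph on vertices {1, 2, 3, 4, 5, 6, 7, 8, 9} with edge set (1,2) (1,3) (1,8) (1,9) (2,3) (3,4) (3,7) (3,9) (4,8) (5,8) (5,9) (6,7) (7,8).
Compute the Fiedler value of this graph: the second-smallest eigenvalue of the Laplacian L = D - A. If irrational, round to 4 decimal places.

0.6619

Each diagonal entry of L is the vertex degree and each off-diagonal entry is -1 where an edge is present, 0 otherwise; in the order [1, 2, 3, 4, 5, 6, 7, 8, 9] the diagonal is [4, 2, 5, 2, 2, 1, 3, 4, 3]. The smallest Laplacian eigenvalue is always 0. The next one, lambda_2 = 0.6619, measures how hard the graph is to disconnect: larger values mean better connectivity. The eigenvalues sum to 26, which equals trace(L) = 2|E|.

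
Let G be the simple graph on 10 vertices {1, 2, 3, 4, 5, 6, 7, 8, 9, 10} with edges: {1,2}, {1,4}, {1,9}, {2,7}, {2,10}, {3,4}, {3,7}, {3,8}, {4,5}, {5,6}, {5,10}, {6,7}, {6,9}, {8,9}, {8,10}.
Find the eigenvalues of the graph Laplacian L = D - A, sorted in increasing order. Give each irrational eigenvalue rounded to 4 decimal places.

[0, 2, 2, 2, 2, 2, 5, 5, 5, 5]

With the vertex order [1, 2, 3, 4, 5, 6, 7, 8, 9, 10], the degrees are [3, 3, 3, 3, 3, 3, 3, 3, 3, 3], giving D = diag(3, 3, 3, 3, 3, 3, 3, 3, 3, 3) and L = D - A. L is symmetric positive semidefinite, so every eigenvalue is real and nonnegative. The single zero eigenvalue shows the graph is connected. There is one zero in the spectrum, matching the 1 component. The largest eigenvalue, 5, is at most the vertex count 10.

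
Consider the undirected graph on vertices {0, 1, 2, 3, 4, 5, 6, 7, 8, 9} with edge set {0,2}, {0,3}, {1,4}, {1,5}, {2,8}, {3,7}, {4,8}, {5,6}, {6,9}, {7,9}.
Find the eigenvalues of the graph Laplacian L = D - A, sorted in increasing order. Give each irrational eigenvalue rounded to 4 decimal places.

[0, 0.3820, 0.3820, 1.3820, 1.3820, 2.6180, 2.6180, 3.6180, 3.6180, 4]

Each diagonal entry of L is the vertex degree and each off-diagonal entry is -1 where an edge is present, 0 otherwise; in the order [0, 1, 2, 3, 4, 5, 6, 7, 8, 9] the diagonal is [2, 2, 2, 2, 2, 2, 2, 2, 2, 2]. Since every row of L sums to 0, the all-ones vector is in the kernel and 0 is an eigenvalue.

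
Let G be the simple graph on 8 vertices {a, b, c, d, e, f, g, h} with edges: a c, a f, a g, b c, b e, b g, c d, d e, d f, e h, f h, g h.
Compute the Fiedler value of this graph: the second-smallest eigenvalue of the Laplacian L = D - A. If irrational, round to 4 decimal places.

2

Reading degrees in the order [a, b, c, d, e, f, g, h] gives [3, 3, 3, 3, 3, 3, 3, 3]; set D = diag(3, 3, 3, 3, 3, 3, 3, 3) and form L = D - A. Computing the eigenvalues of L and sorting gives [0, 2, 2, 2, 4, 4, 4, 6]. The Fiedler value lambda_2 = 2 is strictly positive, so the graph is connected. By the matrix-tree theorem the graph has (1/8) * product of the nonzero eigenvalues = 384 spanning trees.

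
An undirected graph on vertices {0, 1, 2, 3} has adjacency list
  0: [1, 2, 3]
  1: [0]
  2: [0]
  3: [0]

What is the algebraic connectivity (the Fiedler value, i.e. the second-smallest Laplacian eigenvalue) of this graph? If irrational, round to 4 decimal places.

1

Each diagonal entry of L is the vertex degree and each off-diagonal entry is -1 where an edge is present, 0 otherwise; in the order [0, 1, 2, 3] the diagonal is [3, 1, 1, 1]. The sorted Laplacian eigenvalues are [0, 1, 1, 4]; the algebraic connectivity is the second entry, 1.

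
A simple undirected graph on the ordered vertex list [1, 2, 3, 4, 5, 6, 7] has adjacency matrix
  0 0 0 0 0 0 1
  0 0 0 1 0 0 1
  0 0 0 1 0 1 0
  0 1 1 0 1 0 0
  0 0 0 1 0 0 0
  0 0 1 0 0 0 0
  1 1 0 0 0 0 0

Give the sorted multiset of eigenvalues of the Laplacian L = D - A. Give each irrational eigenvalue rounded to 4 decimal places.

[0, 0.2603, 0.6262, 1.4055, 2.2742, 3.0996, 4.3342]

Each diagonal entry of L is the vertex degree and each off-diagonal entry is -1 where an edge is present, 0 otherwise; in the order [1, 2, 3, 4, 5, 6, 7] the diagonal is [1, 2, 2, 3, 1, 1, 2]. Since every row of L sums to 0, the all-ones vector is in the kernel and 0 is an eigenvalue. There is one zero in the spectrum, matching the 1 component.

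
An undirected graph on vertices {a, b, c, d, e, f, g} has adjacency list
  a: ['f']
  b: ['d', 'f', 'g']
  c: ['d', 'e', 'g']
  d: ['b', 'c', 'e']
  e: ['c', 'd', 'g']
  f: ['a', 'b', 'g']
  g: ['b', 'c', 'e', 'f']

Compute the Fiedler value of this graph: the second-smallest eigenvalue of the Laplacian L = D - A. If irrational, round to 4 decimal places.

0.6665

With the vertex order [a, b, c, d, e, f, g], the degrees are [1, 3, 3, 3, 3, 3, 4], giving D = diag(1, 3, 3, 3, 3, 3, 4) and L = D - A. The smallest Laplacian eigenvalue is always 0. The next one, lambda_2 = 0.6665, measures how hard the graph is to disconnect: larger values mean better connectivity. The largest eigenvalue, 5.5771, is at most the vertex count 7. By the matrix-tree theorem the graph has (1/7) * product of the nonzero eigenvalues = 64 spanning trees.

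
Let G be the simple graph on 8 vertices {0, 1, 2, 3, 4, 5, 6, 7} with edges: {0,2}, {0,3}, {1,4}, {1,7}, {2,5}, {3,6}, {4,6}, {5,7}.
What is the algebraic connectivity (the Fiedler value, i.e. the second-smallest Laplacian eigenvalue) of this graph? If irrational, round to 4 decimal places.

Reading degrees in the order [0, 1, 2, 3, 4, 5, 6, 7] gives [2, 2, 2, 2, 2, 2, 2, 2]; set D = diag(2, 2, 2, 2, 2, 2, 2, 2) and form L = D - A. The sorted Laplacian eigenvalues are [0, 0.5858, 0.5858, 2, 2, 3.4142, 3.4142, 4]; the algebraic connectivity is the second entry, 0.5858. The largest eigenvalue, 4, is at most the vertex count 8. By the matrix-tree theorem the graph has (1/8) * product of the nonzero eigenvalues = 8 spanning trees.

0.5858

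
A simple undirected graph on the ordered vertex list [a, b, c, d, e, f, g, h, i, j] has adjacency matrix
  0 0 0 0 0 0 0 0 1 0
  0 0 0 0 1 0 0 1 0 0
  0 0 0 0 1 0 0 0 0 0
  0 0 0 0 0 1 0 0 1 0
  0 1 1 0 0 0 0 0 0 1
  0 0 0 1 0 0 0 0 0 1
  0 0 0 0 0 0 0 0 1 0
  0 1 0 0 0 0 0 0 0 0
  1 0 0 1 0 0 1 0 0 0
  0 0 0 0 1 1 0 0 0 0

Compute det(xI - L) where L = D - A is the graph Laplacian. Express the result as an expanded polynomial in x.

With the vertex order [a, b, c, d, e, f, g, h, i, j], the degrees are [1, 2, 1, 2, 3, 2, 1, 1, 3, 2], giving D = diag(1, 2, 1, 2, 3, 2, 1, 1, 3, 2) and L = D - A. Computing det(xI - L) by cofactor expansion (or equivalently via sum-over-permutations) gives x^10 - 18x^9 + 134x^8 - 536x^7 + 1255x^6 - 1760x^5 + 1454x^4 - 666x^3 + 146x^2 - 10x. The constant term is 0 because L is singular (the all-ones vector lies in its kernel). There is one zero in the spectrum, matching the 1 component.

x^10 - 18x^9 + 134x^8 - 536x^7 + 1255x^6 - 1760x^5 + 1454x^4 - 666x^3 + 146x^2 - 10x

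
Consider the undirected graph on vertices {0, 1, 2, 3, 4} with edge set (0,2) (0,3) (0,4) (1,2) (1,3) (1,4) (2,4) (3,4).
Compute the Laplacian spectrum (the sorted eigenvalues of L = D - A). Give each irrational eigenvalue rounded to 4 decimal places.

[0, 3, 3, 5, 5]

Reading degrees in the order [0, 1, 2, 3, 4] gives [3, 3, 3, 3, 4]; set D = diag(3, 3, 3, 3, 4) and form L = D - A. The multiplicity of 0 as a Laplacian eigenvalue equals the number of connected components. By the matrix-tree theorem the graph has (1/5) * product of the nonzero eigenvalues = 45 spanning trees.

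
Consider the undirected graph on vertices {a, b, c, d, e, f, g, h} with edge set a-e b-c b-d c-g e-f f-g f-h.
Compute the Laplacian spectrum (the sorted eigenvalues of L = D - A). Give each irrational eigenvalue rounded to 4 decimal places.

Reading degrees in the order [a, b, c, d, e, f, g, h] gives [1, 2, 2, 1, 2, 3, 2, 1]; set D = diag(1, 2, 2, 1, 2, 3, 2, 1) and form L = D - A. Since every row of L sums to 0, the all-ones vector is in the kernel and 0 is an eigenvalue. The largest eigenvalue, 4.3429, is at most the vertex count 8.

[0, 0.1864, 0.5858, 1, 2, 2.4707, 3.4142, 4.3429]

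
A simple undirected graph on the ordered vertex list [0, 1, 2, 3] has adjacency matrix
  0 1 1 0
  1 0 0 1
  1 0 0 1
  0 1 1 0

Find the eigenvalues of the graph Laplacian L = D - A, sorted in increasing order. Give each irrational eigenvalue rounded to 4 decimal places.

Reading degrees in the order [0, 1, 2, 3] gives [2, 2, 2, 2]; set D = diag(2, 2, 2, 2) and form L = D - A. L is symmetric positive semidefinite, so every eigenvalue is real and nonnegative. The eigenvalues sum to 8, which equals trace(L) = 2|E|.

[0, 2, 2, 4]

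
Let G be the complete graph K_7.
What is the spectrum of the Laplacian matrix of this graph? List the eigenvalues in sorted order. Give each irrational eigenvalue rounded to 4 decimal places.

[0, 7, 7, 7, 7, 7, 7]

The graph has 7 vertices and degree multiset [6, 6, 6, 6, 6, 6, 6]; D is the diagonal matrix of degrees and L = D - A. L is symmetric positive semidefinite, so every eigenvalue is real and nonnegative. The largest eigenvalue, 7, is at most the vertex count 7. By the matrix-tree theorem the graph has (1/7) * product of the nonzero eigenvalues = 16807 spanning trees.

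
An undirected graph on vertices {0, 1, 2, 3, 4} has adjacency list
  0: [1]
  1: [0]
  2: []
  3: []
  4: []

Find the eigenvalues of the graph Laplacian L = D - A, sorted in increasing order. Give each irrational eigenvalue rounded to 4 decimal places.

[0, 0, 0, 0, 2]

Each diagonal entry of L is the vertex degree and each off-diagonal entry is -1 where an edge is present, 0 otherwise; in the order [0, 1, 2, 3, 4] the diagonal is [1, 1, 0, 0, 0]. The multiplicity of 0 as a Laplacian eigenvalue equals the number of connected components. The 4 zero eigenvalues correspond to the 4 connected components. The largest eigenvalue, 2, is at most the vertex count 5. There are 4 zeros in the spectrum, matching the 4 components.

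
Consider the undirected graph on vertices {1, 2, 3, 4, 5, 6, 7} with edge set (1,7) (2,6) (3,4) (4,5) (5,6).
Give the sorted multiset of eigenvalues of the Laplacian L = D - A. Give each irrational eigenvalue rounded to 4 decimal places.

Reading degrees in the order [1, 2, 3, 4, 5, 6, 7] gives [1, 1, 1, 2, 2, 2, 1]; set D = diag(1, 1, 1, 2, 2, 2, 1) and form L = D - A. The multiplicity of 0 as a Laplacian eigenvalue equals the number of connected components. The 2 zero eigenvalues correspond to the 2 connected components.

[0, 0, 0.3820, 1.3820, 2, 2.6180, 3.6180]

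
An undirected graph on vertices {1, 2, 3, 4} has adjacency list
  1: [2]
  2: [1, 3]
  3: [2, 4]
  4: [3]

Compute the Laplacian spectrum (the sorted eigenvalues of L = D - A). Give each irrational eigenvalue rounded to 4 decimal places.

[0, 0.5858, 2, 3.4142]

Reading degrees in the order [1, 2, 3, 4] gives [1, 2, 2, 1]; set D = diag(1, 2, 2, 1) and form L = D - A. The multiplicity of 0 as a Laplacian eigenvalue equals the number of connected components. The eigenvalues sum to 6, which equals trace(L) = 2|E|.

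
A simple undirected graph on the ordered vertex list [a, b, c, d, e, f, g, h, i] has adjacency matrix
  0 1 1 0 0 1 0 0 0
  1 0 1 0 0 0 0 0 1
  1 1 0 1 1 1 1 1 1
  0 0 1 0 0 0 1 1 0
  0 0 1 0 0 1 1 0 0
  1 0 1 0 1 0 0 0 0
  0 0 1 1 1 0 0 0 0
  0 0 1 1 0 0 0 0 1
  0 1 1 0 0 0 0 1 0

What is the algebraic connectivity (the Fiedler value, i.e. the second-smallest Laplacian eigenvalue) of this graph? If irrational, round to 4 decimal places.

1.5858

Each diagonal entry of L is the vertex degree and each off-diagonal entry is -1 where an edge is present, 0 otherwise; in the order [a, b, c, d, e, f, g, h, i] the diagonal is [3, 3, 8, 3, 3, 3, 3, 3, 3]. The sorted Laplacian eigenvalues are [0, 1.5858, 1.5858, 3, 3, 4.4142, 4.4142, 5, 9]; the algebraic connectivity is the second entry, 1.5858. The largest eigenvalue, 9, is at most the vertex count 9. By the matrix-tree theorem the graph has (1/9) * product of the nonzero eigenvalues = 2205 spanning trees.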